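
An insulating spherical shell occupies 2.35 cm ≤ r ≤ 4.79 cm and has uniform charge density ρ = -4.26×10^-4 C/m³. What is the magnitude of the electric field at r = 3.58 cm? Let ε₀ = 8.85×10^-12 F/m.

Take a concentric spherical Gaussian surface of radius r = 3.58 cm (within the shell material, 2.35 cm < r < 4.79 cm).
Only the shell between 2.35 cm and r is enclosed: Q_enc = ρ·(4π/3)(r³ − a³) = (-4.26e-4)·(4π/3)·((0.0358)³ − (0.0235)³) = -5.872×10^-8 C.
Gauss's law: E·4πr² = Q_enc/ε₀.
E = |Q_enc|/(4πε₀r²) = (5.872×10^-8)/(4π·8.85×10^-12·(0.0358)²) = 4.12×10^5 N/C.

4.12×10^5 N/C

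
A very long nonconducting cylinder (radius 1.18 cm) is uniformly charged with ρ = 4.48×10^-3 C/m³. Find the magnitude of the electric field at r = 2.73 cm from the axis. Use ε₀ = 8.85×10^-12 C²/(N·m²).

Coaxial Gaussian cylinder, radius r = 2.73 cm, length L (r > 1.18 cm, full cross-section enclosed).
λ_enc = ρ·πR² = (4.48×10^-3)π(0.0118)² = 1.96×10^-6 C/m.
Since E is radial and uniform over the curved surface, Φ = E·2πrL = Q_enc/ε₀ = λ_enc L/ε₀.
E = |λ_enc|/(2πε₀r) = (1.96×10^-6)/(2π·8.85×10^-12·0.0273) = 1.29e6 N/C.

|E| = 1.29×10^6 N/C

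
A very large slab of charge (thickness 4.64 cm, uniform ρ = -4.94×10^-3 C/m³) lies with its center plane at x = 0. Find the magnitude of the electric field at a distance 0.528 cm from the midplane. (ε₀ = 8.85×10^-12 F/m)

By symmetry E is perpendicular to the slab. A Gaussian pillbox from −0.528 cm to +0.528 cm (face area A) lies entirely within the slab.
Q_enc = ρ·(2x)·A and flux = 2EA, so 2EA = 2ρxA/ε₀ ⇒ E = |ρ|x/ε₀.
E = (4.94e-3)(0.00528)/(8.85×10^-12) = 2.95e6 N/C.

|E| ≈ 2.95×10^6 V/m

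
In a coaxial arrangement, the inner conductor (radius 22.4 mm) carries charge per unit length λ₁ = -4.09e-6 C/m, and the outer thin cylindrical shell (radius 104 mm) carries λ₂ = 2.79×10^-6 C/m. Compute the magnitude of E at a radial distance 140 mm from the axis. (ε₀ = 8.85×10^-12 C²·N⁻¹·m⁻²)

|E| = 1.67e5 N/C

Take a coaxial cylindrical Gaussian surface of radius r = 140 mm and length L (r > 104 mm, enclosing both).
λ_enc = λ₁ + λ₂ = (-4.09×10^-6) + (2.79×10^-6) = -1.30e-6 C/m.
Since E is radial and uniform over the curved surface, Φ = E·2πrL = Q_enc/ε₀ = λ_enc L/ε₀.
E = |λ_enc|/(2πε₀r) = (1.30×10^-6)/(2π·8.85×10^-12·0.14) = 1.67×10^5 N/C.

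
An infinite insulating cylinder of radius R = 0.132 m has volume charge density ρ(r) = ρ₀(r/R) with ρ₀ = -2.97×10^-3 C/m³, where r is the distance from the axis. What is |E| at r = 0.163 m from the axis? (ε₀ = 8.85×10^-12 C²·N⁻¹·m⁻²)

E = 1.20e7 N/C

Coaxial Gaussian cylinder, radius r = 0.163 m, length L (r > R, full charge per length enclosed).
λ_enc = 2π ∫₀^R ρ₀(r'/R)^1 r' dr' = 2πρ₀R²/3 = -1.084×10^-4 C/m.
Applying ∮E·dA = Q_enc/ε₀ with the end caps contributing no flux:
E = |λ_enc|/(2πε₀r) = (1.084×10^-4)/(2π·8.85×10^-12·0.163) = 1.20×10^7 N/C.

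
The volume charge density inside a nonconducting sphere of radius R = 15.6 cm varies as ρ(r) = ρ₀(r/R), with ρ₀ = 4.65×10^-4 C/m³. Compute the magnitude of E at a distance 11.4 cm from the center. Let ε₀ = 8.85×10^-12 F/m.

E = 1.09e6 V/m

Symmetry ⇒ E = E(r) r̂. Gaussian sphere of radius r = 11.4 cm (r < R).
Integrate the density: Q_enc = 4π ∫₀^r ρ₀(r'/R)^1 r'² dr' = 4πρ₀ r^4/(4·R) = 1.582e-6 C.
Applying ∮E·dA = Q_enc/ε₀ with Φ = E(4πr²):
E = |Q_enc|/(4πε₀r²) = (1.582×10^-6)/(4π·8.85×10^-12·(0.114)²) = 1.09×10^6 N/C.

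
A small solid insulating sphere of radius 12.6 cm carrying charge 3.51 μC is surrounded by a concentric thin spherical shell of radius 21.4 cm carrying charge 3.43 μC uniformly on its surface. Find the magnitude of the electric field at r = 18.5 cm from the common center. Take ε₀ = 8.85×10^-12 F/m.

9.22×10^5 N/C

Use a concentric Gaussian sphere at r = 18.5 cm (between the bodies, 12.6 cm < r < 21.4 cm).
Only the inner charge is enclosed; the outer shell contributes nothing inside itself. Q_enc = 3.51 μC = 3.51×10^-6 C.
Since E is radial and uniform over the Gaussian sphere, Φ = E·4πr² = Q_enc/ε₀.
E = |Q_enc|/(4πε₀r²) = (3.51×10^-6)/(4π·8.85×10^-12·(0.185)²) = 9.22×10^5 N/C.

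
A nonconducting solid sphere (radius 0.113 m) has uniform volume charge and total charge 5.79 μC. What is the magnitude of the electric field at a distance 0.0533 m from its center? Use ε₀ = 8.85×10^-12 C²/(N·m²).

Use a concentric Gaussian sphere at r = 0.0533 m (r < R).
For a uniform sphere the enclosed fraction is (r/R)³, so Q_enc = (5.79 μC)(0.0533/0.113)³ = 6.076×10^-7 C.
Since E is radial and uniform over the Gaussian sphere, Φ = E·4πr² = Q_enc/ε₀.
E = |Q_enc|/(4πε₀r²) = (6.076×10^-7)/(4π·8.85×10^-12·(0.0533)²) = 1.92×10^6 N/C.

E ≈ 1.92×10^6 V/m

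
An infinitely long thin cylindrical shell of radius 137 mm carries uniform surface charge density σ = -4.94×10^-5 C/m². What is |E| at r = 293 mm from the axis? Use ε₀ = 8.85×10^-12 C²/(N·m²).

E = 2.61e6 V/m

Coaxial Gaussian cylinder, radius r = 293 mm, length L (r > 137 mm).
The whole shell is enclosed: λ_enc = σ·2πR = (-4.94×10^-5)·2π·(0.137) = -4.252×10^-5 C/m.
Applying ∮E·dA = Q_enc/ε₀ with the end caps contributing no flux:
E = |λ_enc|/(2πε₀r) = (4.252×10^-5)/(2π·8.85×10^-12·0.293) = 2.61×10^6 N/C.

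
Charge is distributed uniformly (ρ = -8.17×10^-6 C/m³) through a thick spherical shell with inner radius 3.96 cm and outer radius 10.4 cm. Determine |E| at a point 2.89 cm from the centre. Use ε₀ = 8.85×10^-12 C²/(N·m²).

By spherical symmetry E is radial; choose a Gaussian sphere of radius r = 2.89 cm (r < 3.96 cm, inside the empty cavity).
Q_enc = 0 (all charge lies at larger r); Gauss's law gives E = 0.

E = 0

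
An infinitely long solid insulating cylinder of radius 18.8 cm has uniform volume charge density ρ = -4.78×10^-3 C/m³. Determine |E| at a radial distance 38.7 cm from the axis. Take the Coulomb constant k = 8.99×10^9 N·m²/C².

2.47×10^7 V/m

Coaxial Gaussian cylinder, radius r = 38.7 cm, length L (r > 18.8 cm, full cross-section enclosed).
λ_enc = ρ·πR² = (-4.78e-3)π(0.188)² = -5.308×10^-4 C/m.
Gauss's law: E·2πrL = λ_enc L/ε₀.
E = 2k|λ_enc|/r = 2(8.99×10^9)(5.308×10^-4)/(0.387) = 2.47e7 N/C.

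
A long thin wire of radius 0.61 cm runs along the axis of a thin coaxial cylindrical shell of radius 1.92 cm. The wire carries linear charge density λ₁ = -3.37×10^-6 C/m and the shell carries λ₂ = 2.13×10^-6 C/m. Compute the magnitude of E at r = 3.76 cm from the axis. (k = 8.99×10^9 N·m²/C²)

E ≈ 5.93×10^5 N/C

Take a coaxial cylindrical Gaussian surface of radius r = 3.76 cm and length L (r > 1.92 cm, enclosing both).
λ_enc = λ₁ + λ₂ = (-3.37×10^-6) + (2.13×10^-6) = -1.24×10^-6 C/m.
Applying ∮E·dA = Q_enc/ε₀ with the end caps contributing no flux:
E = 2k|λ_enc|/r = 2(8.99×10^9)(1.24×10^-6)/(0.0376) = 5.93×10^5 N/C.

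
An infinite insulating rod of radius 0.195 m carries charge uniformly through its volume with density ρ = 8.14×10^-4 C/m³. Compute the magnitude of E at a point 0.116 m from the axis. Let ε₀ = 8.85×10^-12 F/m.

5.33×10^6 N/C

Coaxial Gaussian cylinder, radius r = 0.116 m, length L (r < R).
Charge inside radius r per length L is ρ·πr²·L, so λ_enc = ρπr² = 3.441×10^-5 C/m.
By Gauss's law (flux through the curved wall only), E·2πrL = λ_enc L/ε₀.
E = |λ_enc|/(2πε₀r) = (3.441×10^-5)/(2π·8.85×10^-12·0.116) = 5.33×10^6 N/C.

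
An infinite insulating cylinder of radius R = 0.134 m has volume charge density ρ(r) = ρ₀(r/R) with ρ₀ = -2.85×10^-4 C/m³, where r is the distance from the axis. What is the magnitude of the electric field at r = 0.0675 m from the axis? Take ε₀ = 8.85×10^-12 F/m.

|E| = 3.65e5 N/C

Coaxial Gaussian cylinder, radius r = 0.0675 m, length L (r < R).
λ_enc = ∫₀^r ρ(r')·2πr' dr' = (2πρ₀/R)·r^3/3 = -1.37e-6 C/m.
Applying ∮E·dA = Q_enc/ε₀ with the end caps contributing no flux:
E = |λ_enc|/(2πε₀r) = (1.37e-6)/(2π·8.85×10^-12·0.0675) = 3.65e5 N/C.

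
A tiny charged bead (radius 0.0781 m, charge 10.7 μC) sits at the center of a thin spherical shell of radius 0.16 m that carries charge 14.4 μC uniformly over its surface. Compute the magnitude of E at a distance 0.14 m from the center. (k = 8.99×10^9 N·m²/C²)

4.91e6 N/C

Symmetry ⇒ E = E(r) r̂. Gaussian sphere of radius r = 0.14 m (between the bodies, 0.0781 m < r < 0.16 m).
The shell at 0.16 m lies outside the Gaussian surface, so Q_enc = 10.7 μC = 1.07×10^-5 C.
Since E is radial and uniform over the Gaussian sphere, Φ = E·4πr² = Q_enc/ε₀.
E = k|Q_enc|/r² = (8.99×10^9)(1.07×10^-5)/(0.14)² = 4.91×10^6 N/C.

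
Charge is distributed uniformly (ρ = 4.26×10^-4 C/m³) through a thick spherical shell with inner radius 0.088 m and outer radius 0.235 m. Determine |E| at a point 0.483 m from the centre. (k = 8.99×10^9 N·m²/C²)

|E| = 8.46×10^5 N/C

Take a concentric spherical Gaussian surface of radius r = 0.483 m (r > 0.235 m, enclosing the whole shell).
Q_enc = ρ·(4π/3)(b³ − a³) = (4.26e-4)·(4π/3)·((0.235)³ − (0.088)³) = 2.194×10^-5 C.
Gauss's law: E·4πr² = Q_enc/ε₀.
E = k|Q_enc|/r² = (8.99×10^9)(2.194×10^-5)/(0.483)² = 8.46×10^5 N/C.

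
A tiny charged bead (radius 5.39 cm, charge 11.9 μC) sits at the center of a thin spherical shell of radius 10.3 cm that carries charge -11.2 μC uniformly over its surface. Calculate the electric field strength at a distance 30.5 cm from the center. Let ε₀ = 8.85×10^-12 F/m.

|E| = 6.77×10^4 N/C

By spherical symmetry E is radial; choose a Gaussian sphere of radius r = 30.5 cm (r > 10.3 cm, enclosing both).
Q_enc = (11.9 μC) + (-11.2 μC) = 7.00×10^-7 C.
Since E is radial and uniform over the Gaussian sphere, Φ = E·4πr² = Q_enc/ε₀.
E = |Q_enc|/(4πε₀r²) = (7.00e-7)/(4π·8.85×10^-12·(0.305)²) = 6.77×10^4 N/C.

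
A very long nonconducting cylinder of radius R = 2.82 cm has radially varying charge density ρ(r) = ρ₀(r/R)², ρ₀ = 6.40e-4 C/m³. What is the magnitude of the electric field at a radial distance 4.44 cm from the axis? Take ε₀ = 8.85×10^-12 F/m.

|E| = 3.24e5 N/C

Take a coaxial cylindrical Gaussian surface of radius r = 4.44 cm and length L (r > R, full charge per length enclosed).
λ_enc = 2π ∫₀^R ρ₀(r'/R)^2 r' dr' = 2πρ₀R²/4 = 7.995×10^-7 C/m.
By Gauss's law (flux through the curved wall only), E·2πrL = λ_enc L/ε₀.
E = |λ_enc|/(2πε₀r) = (7.995×10^-7)/(2π·8.85×10^-12·0.0444) = 3.24×10^5 N/C.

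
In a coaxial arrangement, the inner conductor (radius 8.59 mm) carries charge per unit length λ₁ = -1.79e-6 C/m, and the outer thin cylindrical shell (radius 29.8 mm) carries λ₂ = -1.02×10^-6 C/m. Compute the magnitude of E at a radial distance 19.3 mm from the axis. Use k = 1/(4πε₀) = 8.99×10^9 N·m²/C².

E ≈ 1.67×10^6 V/m

Choose a coaxial cylinder of radius r = 19.3 mm (arbitrary length L) as the Gaussian surface (between the conductors, 8.59 mm < r < 29.8 mm).
Only the inner wire is enclosed; the outer shell contributes nothing inside itself. λ_enc = λ₁ = -1.79e-6 C/m.
By Gauss's law (flux through the curved wall only), E·2πrL = λ_enc L/ε₀.
E = 2k|λ_enc|/r = 2(8.99×10^9)(1.79×10^-6)/(0.0193) = 1.67e6 N/C.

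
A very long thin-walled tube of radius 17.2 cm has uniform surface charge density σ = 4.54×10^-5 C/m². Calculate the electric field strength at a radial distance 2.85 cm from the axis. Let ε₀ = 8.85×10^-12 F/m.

By cylindrical symmetry E is radial; use a coaxial Gaussian cylinder of radius 2.85 cm and length L (r < 17.2 cm, inside the shell).
All the surface charge lies outside this cylinder: Q_enc = 0, hence E = 0.

|E| = 0 N/C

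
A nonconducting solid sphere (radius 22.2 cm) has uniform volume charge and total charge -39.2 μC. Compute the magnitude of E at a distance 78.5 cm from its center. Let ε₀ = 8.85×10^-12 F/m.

By spherical symmetry E is radial; choose a Gaussian sphere of radius r = 78.5 cm (r > R, so the entire charge is enclosed).
Q_enc = -39.2 μC = -3.92e-5 C.
By Gauss's law, ∮E·dA = E·4πr² = Q_enc/ε₀.
E = |Q_enc|/(4πε₀r²) = (3.92×10^-5)/(4π·8.85×10^-12·(0.785)²) = 5.72×10^5 N/C.

5.72×10^5 N/C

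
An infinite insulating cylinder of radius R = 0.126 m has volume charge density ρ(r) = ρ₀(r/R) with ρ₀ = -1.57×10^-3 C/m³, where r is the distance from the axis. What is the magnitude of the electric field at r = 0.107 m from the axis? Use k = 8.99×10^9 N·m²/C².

By cylindrical symmetry E is radial; use a coaxial Gaussian cylinder of radius 0.107 m and length L (r < R).
Integrating ρ over the cross-section to radius r: λ_enc = (2πρ₀/R) ∫₀^r r'^2 dr' = 2πρ₀ r^3/(3·R) = -3.197×10^-5 C/m.
Applying ∮E·dA = Q_enc/ε₀ with the end caps contributing no flux:
E = 2k|λ_enc|/r = 2(8.99×10^9)(3.197×10^-5)/(0.107) = 5.37×10^6 N/C.

5.37e6 N/C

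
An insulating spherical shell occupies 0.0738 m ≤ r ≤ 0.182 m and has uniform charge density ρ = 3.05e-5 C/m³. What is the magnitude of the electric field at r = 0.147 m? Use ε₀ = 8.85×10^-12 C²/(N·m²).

E = 1.48e5 N/C

Take a concentric spherical Gaussian surface of radius r = 0.147 m (within the shell material, 0.0738 m < r < 0.182 m).
Enclosed charge is the volume from a to r: Q_enc = (4π/3)ρ(r³ − a³) = 3.545e-7 C.
Applying ∮E·dA = Q_enc/ε₀ with Φ = E(4πr²):
E = |Q_enc|/(4πε₀r²) = (3.545e-7)/(4π·8.85×10^-12·(0.147)²) = 1.48e5 N/C.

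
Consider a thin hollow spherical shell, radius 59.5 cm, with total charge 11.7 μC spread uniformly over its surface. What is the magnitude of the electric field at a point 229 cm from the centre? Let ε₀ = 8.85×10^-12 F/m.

2.01×10^4 N/C

Symmetry ⇒ E = E(r) r̂. Gaussian sphere of radius r = 229 cm (r > 59.5 cm).
The entire shell is enclosed: Q_enc = 1.17×10^-5 C.
Since E is radial and uniform over the Gaussian sphere, Φ = E·4πr² = Q_enc/ε₀.
E = |Q_enc|/(4πε₀r²) = (1.17e-5)/(4π·8.85×10^-12·(2.29)²) = 2.01×10^4 N/C.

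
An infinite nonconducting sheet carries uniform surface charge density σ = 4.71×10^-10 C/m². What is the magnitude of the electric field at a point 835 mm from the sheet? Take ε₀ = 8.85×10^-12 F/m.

Choose a cylindrical pillbox piercing the sheet, end faces (area A) parallel to it.
Flux Φ = 2EA and Q_enc = σA, so 2EA = σA/ε₀ ⇒ E = |σ|/(2ε₀), independent of distance.
E = |σ|/(2ε₀) = (4.71×10^-10)/(2·8.85×10^-12) = 26.6 N/C.

26.6 N/C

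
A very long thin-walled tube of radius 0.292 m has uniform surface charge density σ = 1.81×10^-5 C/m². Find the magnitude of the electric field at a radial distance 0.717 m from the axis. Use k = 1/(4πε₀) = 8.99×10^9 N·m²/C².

By cylindrical symmetry E is radial; use a coaxial Gaussian cylinder of radius 0.717 m and length L (r > 0.292 m).
The whole shell is enclosed: λ_enc = σ·2πR = (1.81e-5)·2π·(0.292) = 3.321×10^-5 C/m.
Gauss's law: E·2πrL = λ_enc L/ε₀.
E = 2k|λ_enc|/r = 2(8.99×10^9)(3.321e-5)/(0.717) = 8.33×10^5 N/C.

|E| ≈ 8.33×10^5 N/C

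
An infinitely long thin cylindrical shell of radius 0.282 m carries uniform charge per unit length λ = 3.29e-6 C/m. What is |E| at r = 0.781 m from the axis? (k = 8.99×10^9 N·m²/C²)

Take a coaxial cylindrical Gaussian surface of radius r = 0.781 m and length L (r > 0.282 m).
The full line charge is enclosed: λ_enc = 3.29e-6 C/m.
By Gauss's law (flux through the curved wall only), E·2πrL = λ_enc L/ε₀.
E = 2k|λ_enc|/r = 2(8.99×10^9)(3.29×10^-6)/(0.781) = 7.57e4 N/C.

E = 7.57×10^4 V/m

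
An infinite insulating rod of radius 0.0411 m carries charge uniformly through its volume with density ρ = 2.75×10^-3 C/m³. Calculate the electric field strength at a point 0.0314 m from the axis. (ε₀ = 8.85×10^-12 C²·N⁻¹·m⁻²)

E = 4.88e6 N/C

Choose a coaxial cylinder of radius r = 0.0314 m (arbitrary length L) as the Gaussian surface (r < R).
Enclosed charge per unit length: λ_enc = ρ·πr² = (2.75×10^-3)π(0.0314)² = 8.518e-6 C/m.
Gauss's law: E·2πrL = λ_enc L/ε₀.
E = |λ_enc|/(2πε₀r) = (8.518e-6)/(2π·8.85×10^-12·0.0314) = 4.88e6 N/C.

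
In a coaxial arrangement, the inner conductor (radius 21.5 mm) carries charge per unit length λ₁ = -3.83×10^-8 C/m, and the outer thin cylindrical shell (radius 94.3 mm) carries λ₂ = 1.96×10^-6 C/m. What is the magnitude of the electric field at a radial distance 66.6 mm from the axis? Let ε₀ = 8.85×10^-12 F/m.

1.03e4 N/C

Take a coaxial cylindrical Gaussian surface of radius r = 66.6 mm and length L (between the conductors, 21.5 mm < r < 94.3 mm).
The shell at 94.3 mm lies outside the Gaussian surface, so λ_enc = λ₁ = -3.83×10^-8 C/m.
Applying ∮E·dA = Q_enc/ε₀ with the end caps contributing no flux:
E = |λ_enc|/(2πε₀r) = (3.83×10^-8)/(2π·8.85×10^-12·0.0666) = 1.03×10^4 N/C.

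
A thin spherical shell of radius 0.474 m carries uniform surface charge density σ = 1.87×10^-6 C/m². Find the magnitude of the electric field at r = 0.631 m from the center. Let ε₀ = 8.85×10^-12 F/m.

E ≈ 1.19e5 N/C

Use a concentric Gaussian sphere at r = 0.631 m (r > 0.474 m).
The entire shell is enclosed: Q_enc = σ·4πR² = (1.87e-6)·4π·(0.474)² = 5.28×10^-6 C.
Gauss's law: E·4πr² = Q_enc/ε₀.
E = |Q_enc|/(4πε₀r²) = (5.28e-6)/(4π·8.85×10^-12·(0.631)²) = 1.19e5 N/C.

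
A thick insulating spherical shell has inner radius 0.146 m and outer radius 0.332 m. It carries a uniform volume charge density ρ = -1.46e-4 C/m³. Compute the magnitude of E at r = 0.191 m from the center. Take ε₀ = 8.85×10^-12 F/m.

|E| ≈ 5.81×10^5 N/C

Symmetry ⇒ E = E(r) r̂. Gaussian sphere of radius r = 0.191 m (within the shell material, 0.146 m < r < 0.332 m).
Only the shell between 0.146 m and r is enclosed: Q_enc = ρ·(4π/3)(r³ − a³) = (-1.46e-4)·(4π/3)·((0.191)³ − (0.146)³) = -2.358e-6 C.
By Gauss's law, ∮E·dA = E·4πr² = Q_enc/ε₀.
E = |Q_enc|/(4πε₀r²) = (2.358×10^-6)/(4π·8.85×10^-12·(0.191)²) = 5.81×10^5 N/C.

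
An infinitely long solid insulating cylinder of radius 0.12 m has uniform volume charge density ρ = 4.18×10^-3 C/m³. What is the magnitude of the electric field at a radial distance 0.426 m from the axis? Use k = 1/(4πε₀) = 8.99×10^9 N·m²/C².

E ≈ 7.98×10^6 V/m

Choose a coaxial cylinder of radius r = 0.426 m (arbitrary length L) as the Gaussian surface (r > 0.12 m, full cross-section enclosed).
λ_enc = ρ·πR² = (4.18×10^-3)π(0.12)² = 1.891e-4 C/m.
Applying ∮E·dA = Q_enc/ε₀ with the end caps contributing no flux:
E = 2k|λ_enc|/r = 2(8.99×10^9)(1.891×10^-4)/(0.426) = 7.98e6 N/C.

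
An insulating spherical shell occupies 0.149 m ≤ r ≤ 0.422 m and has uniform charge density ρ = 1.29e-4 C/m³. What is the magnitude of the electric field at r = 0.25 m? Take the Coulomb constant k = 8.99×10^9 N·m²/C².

E = 9.57×10^5 N/C

Take a concentric spherical Gaussian surface of radius r = 0.25 m (within the shell material, 0.149 m < r < 0.422 m).
Enclosed charge is the volume from a to r: Q_enc = (4π/3)ρ(r³ − a³) = 6.656e-6 C.
Applying ∮E·dA = Q_enc/ε₀ with Φ = E(4πr²):
E = k|Q_enc|/r² = (8.99×10^9)(6.656e-6)/(0.25)² = 9.57×10^5 N/C.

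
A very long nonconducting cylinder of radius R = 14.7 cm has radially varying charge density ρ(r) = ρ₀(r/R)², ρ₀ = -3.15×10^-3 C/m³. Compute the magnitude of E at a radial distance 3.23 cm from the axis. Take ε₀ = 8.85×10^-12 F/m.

By cylindrical symmetry E is radial; use a coaxial Gaussian cylinder of radius 3.23 cm and length L (r < R).
Integrating ρ over the cross-section to radius r: λ_enc = (2πρ₀/R²) ∫₀^r r'^3 dr' = 2πρ₀ r^4/(4·R²) = -2.492×10^-7 C/m.
Applying ∮E·dA = Q_enc/ε₀ with the end caps contributing no flux:
E = |λ_enc|/(2πε₀r) = (2.492e-7)/(2π·8.85×10^-12·0.0323) = 1.39e5 N/C.

E ≈ 1.39×10^5 V/m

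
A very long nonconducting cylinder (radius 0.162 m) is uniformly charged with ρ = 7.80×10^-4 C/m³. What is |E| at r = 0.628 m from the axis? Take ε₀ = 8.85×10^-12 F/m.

Choose a coaxial cylinder of radius r = 0.628 m (arbitrary length L) as the Gaussian surface (r > 0.162 m, full cross-section enclosed).
λ_enc = ρ·πR² = (7.80×10^-4)π(0.162)² = 6.431e-5 C/m.
Applying ∮E·dA = Q_enc/ε₀ with the end caps contributing no flux:
E = |λ_enc|/(2πε₀r) = (6.431×10^-5)/(2π·8.85×10^-12·0.628) = 1.84×10^6 N/C.

|E| ≈ 1.84e6 N/C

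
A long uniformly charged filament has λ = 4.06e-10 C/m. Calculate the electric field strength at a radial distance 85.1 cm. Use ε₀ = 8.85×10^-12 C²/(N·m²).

By cylindrical symmetry E is radial; use a coaxial Gaussian cylinder of radius 85.1 cm and length L.
Q_enc = λL, so λ_enc = 4.06×10^-10 C/m.
Gauss's law: E·2πrL = λ_enc L/ε₀.
E = |λ_enc|/(2πε₀r) = (4.06×10^-10)/(2π·8.85×10^-12·0.851) = 8.58 N/C.

|E| = 8.58 N/C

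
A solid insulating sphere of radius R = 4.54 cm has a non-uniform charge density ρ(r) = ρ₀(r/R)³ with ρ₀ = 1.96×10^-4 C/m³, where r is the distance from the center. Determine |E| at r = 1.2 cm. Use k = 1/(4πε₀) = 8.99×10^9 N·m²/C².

E = 818 N/C

Symmetry ⇒ E = E(r) r̂. Gaussian sphere of radius r = 1.2 cm (r < R).
Q_enc = ∫₀^r ρ(r')·4πr'² dr' = (4πρ₀/R³) ∫₀^r r'^5 dr' = 4πρ₀ r^6/(6·R³) = 1.31×10^-11 C.
Gauss's law: E·4πr² = Q_enc/ε₀.
E = k|Q_enc|/r² = (8.99×10^9)(1.31×10^-11)/(0.012)² = 818 N/C.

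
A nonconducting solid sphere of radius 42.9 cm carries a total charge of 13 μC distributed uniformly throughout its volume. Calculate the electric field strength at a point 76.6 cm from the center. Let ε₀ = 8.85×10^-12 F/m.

Symmetry ⇒ E = E(r) r̂. Gaussian sphere of radius r = 76.6 cm (r > R, so the entire charge is enclosed).
Q_enc = 13 μC = 1.30×10^-5 C.
Gauss's law: E·4πr² = Q_enc/ε₀.
E = |Q_enc|/(4πε₀r²) = (1.30×10^-5)/(4π·8.85×10^-12·(0.766)²) = 1.99×10^5 N/C.

|E| ≈ 1.99×10^5 N/C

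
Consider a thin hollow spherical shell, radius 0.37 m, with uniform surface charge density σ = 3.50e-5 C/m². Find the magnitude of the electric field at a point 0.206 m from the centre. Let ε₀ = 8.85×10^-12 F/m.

Take a concentric spherical Gaussian surface of radius r = 0.206 m (inside the shell, r < 0.37 m).
No charge lies within this surface, so Q_enc = 0 and Gauss's law gives E·4πr² = 0 ⇒ E = 0.

E = 0 (no enclosed charge)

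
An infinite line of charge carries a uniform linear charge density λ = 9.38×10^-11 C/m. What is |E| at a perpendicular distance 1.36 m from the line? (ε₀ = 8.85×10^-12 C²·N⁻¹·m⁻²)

By cylindrical symmetry E is radial; use a coaxial Gaussian cylinder of radius 1.36 m and length L.
Q_enc = λL, so λ_enc = 9.38×10^-11 C/m.
By Gauss's law (flux through the curved wall only), E·2πrL = λ_enc L/ε₀.
E = |λ_enc|/(2πε₀r) = (9.38e-11)/(2π·8.85×10^-12·1.36) = 1.24 N/C.

1.24 N/C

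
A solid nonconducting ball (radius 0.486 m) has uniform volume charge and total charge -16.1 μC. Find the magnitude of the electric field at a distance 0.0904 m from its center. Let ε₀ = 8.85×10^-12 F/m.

|E| = 1.14×10^5 N/C

Symmetry ⇒ E = E(r) r̂. Gaussian sphere of radius r = 0.0904 m (r < R).
For a uniform sphere the enclosed fraction is (r/R)³, so Q_enc = (-16.1 μC)(0.0904/0.486)³ = -1.036×10^-7 C.
By Gauss's law, ∮E·dA = E·4πr² = Q_enc/ε₀.
E = |Q_enc|/(4πε₀r²) = (1.036e-7)/(4π·8.85×10^-12·(0.0904)²) = 1.14e5 N/C.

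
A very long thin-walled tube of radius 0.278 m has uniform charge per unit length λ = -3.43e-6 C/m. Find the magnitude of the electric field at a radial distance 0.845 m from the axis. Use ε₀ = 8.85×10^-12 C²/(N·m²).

|E| ≈ 7.30×10^4 N/C

Coaxial Gaussian cylinder, radius r = 0.845 m, length L (r > 0.278 m).
The full line charge is enclosed: λ_enc = -3.43e-6 C/m.
Since E is radial and uniform over the curved surface, Φ = E·2πrL = Q_enc/ε₀ = λ_enc L/ε₀.
E = |λ_enc|/(2πε₀r) = (3.43×10^-6)/(2π·8.85×10^-12·0.845) = 7.30×10^4 N/C.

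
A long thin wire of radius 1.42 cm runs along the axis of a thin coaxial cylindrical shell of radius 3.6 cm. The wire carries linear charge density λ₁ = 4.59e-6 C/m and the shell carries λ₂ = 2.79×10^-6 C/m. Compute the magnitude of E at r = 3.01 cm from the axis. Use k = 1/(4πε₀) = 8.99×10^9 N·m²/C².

By cylindrical symmetry E is radial; use a coaxial Gaussian cylinder of radius 3.01 cm and length L (between the conductors, 1.42 cm < r < 3.6 cm).
The shell at 3.6 cm lies outside the Gaussian surface, so λ_enc = λ₁ = 4.59×10^-6 C/m.
By Gauss's law (flux through the curved wall only), E·2πrL = λ_enc L/ε₀.
E = 2k|λ_enc|/r = 2(8.99×10^9)(4.59×10^-6)/(0.0301) = 2.74e6 N/C.

E ≈ 2.74e6 N/C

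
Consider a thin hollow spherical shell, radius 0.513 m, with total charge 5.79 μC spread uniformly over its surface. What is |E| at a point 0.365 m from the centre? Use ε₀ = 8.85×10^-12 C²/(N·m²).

E = 0

Use a concentric Gaussian sphere at r = 0.365 m (inside the shell, r < 0.513 m).
No charge lies within this surface, so Q_enc = 0 and Gauss's law gives E·4πr² = 0 ⇒ E = 0.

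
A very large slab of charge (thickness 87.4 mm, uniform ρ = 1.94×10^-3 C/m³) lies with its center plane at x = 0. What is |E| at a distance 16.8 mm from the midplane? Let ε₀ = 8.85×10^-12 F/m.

E = 3.68×10^6 N/C

By symmetry E is perpendicular to the slab. A Gaussian pillbox from −16.8 mm to +16.8 mm (face area A) lies entirely within the slab.
Q_enc = ρ·(2x)·A and flux = 2EA, so 2EA = 2ρxA/ε₀ ⇒ E = |ρ|x/ε₀.
E = (1.94×10^-3)(0.0168)/(8.85×10^-12) = 3.68×10^6 N/C.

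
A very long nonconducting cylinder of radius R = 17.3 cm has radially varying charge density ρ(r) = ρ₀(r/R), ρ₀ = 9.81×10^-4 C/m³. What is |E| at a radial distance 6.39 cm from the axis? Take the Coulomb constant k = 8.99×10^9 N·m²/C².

|E| = 8.72e5 V/m

Coaxial Gaussian cylinder, radius r = 6.39 cm, length L (r < R).
Integrating ρ over the cross-section to radius r: λ_enc = (2πρ₀/R) ∫₀^r r'^2 dr' = 2πρ₀ r^3/(3·R) = 3.099×10^-6 C/m.
Applying ∮E·dA = Q_enc/ε₀ with the end caps contributing no flux:
E = 2k|λ_enc|/r = 2(8.99×10^9)(3.099×10^-6)/(0.0639) = 8.72×10^5 N/C.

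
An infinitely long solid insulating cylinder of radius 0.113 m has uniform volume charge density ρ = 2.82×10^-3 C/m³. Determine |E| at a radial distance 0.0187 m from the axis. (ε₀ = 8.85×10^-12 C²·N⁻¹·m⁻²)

|E| ≈ 2.98×10^6 V/m

By cylindrical symmetry E is radial; use a coaxial Gaussian cylinder of radius 0.0187 m and length L (r < R).
Charge inside radius r per length L is ρ·πr²·L, so λ_enc = ρπr² = 3.098e-6 C/m.
By Gauss's law (flux through the curved wall only), E·2πrL = λ_enc L/ε₀.
E = |λ_enc|/(2πε₀r) = (3.098e-6)/(2π·8.85×10^-12·0.0187) = 2.98×10^6 N/C.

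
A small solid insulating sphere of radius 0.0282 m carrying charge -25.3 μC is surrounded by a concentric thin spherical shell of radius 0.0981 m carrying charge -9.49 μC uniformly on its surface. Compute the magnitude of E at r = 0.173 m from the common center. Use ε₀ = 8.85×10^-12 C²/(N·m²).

Take a concentric spherical Gaussian surface of radius r = 0.173 m (r > 0.0981 m, enclosing both).
Q_enc = (-25.3 μC) + (-9.49 μC) = -3.479×10^-5 C.
Since E is radial and uniform over the Gaussian sphere, Φ = E·4πr² = Q_enc/ε₀.
E = |Q_enc|/(4πε₀r²) = (3.479e-5)/(4π·8.85×10^-12·(0.173)²) = 1.05×10^7 N/C.

|E| ≈ 1.05×10^7 N/C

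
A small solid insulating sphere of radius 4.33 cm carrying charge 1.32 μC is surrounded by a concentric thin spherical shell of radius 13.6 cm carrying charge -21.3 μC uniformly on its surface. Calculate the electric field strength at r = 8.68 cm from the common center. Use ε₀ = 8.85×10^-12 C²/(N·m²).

|E| ≈ 1.58×10^6 N/C

Take a concentric spherical Gaussian surface of radius r = 8.68 cm (between the bodies, 4.33 cm < r < 13.6 cm).
The shell at 13.6 cm lies outside the Gaussian surface, so Q_enc = 1.32 μC = 1.32×10^-6 C.
Since E is radial and uniform over the Gaussian sphere, Φ = E·4πr² = Q_enc/ε₀.
E = |Q_enc|/(4πε₀r²) = (1.32×10^-6)/(4π·8.85×10^-12·(0.0868)²) = 1.58e6 N/C.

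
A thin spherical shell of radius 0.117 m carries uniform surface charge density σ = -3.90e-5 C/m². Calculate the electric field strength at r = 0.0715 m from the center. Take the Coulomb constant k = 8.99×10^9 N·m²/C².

E = 0

Take a concentric spherical Gaussian surface of radius r = 0.0715 m (inside the shell, r < 0.117 m).
No charge lies within this surface, so Q_enc = 0 and Gauss's law gives E·4πr² = 0 ⇒ E = 0.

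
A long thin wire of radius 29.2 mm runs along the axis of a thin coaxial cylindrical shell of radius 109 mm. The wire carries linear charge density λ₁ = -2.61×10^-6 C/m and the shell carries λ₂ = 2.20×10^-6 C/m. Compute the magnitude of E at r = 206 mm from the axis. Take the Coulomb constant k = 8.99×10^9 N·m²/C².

|E| = 3.58×10^4 N/C

Coaxial Gaussian cylinder, radius r = 206 mm, length L (r > 109 mm, enclosing both).
λ_enc = λ₁ + λ₂ = (-2.61×10^-6) + (2.20×10^-6) = -4.10e-7 C/m.
Gauss's law: E·2πrL = λ_enc L/ε₀.
E = 2k|λ_enc|/r = 2(8.99×10^9)(4.10×10^-7)/(0.206) = 3.58e4 N/C.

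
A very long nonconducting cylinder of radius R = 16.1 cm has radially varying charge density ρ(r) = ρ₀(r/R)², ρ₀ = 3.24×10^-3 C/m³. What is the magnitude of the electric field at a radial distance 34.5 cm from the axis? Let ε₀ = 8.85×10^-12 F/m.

Choose a coaxial cylinder of radius r = 34.5 cm (arbitrary length L) as the Gaussian surface (r > R, full charge per length enclosed).
λ_enc = 2π ∫₀^R ρ₀(r'/R)^2 r' dr' = 2πρ₀R²/4 = 1.319×10^-4 C/m.
Applying ∮E·dA = Q_enc/ε₀ with the end caps contributing no flux:
E = |λ_enc|/(2πε₀r) = (1.319×10^-4)/(2π·8.85×10^-12·0.345) = 6.88×10^6 N/C.

6.88×10^6 N/C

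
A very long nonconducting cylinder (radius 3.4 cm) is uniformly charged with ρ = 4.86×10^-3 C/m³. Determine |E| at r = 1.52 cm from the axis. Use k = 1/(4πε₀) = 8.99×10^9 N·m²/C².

E ≈ 4.17×10^6 N/C

By cylindrical symmetry E is radial; use a coaxial Gaussian cylinder of radius 1.52 cm and length L (r < R).
Enclosed charge per unit length: λ_enc = ρ·πr² = (4.86×10^-3)π(0.0152)² = 3.528×10^-6 C/m.
Gauss's law: E·2πrL = λ_enc L/ε₀.
E = 2k|λ_enc|/r = 2(8.99×10^9)(3.528×10^-6)/(0.0152) = 4.17e6 N/C.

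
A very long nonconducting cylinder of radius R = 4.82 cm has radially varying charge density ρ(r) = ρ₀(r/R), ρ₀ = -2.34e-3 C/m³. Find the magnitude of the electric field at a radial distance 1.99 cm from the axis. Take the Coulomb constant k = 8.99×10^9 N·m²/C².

By cylindrical symmetry E is radial; use a coaxial Gaussian cylinder of radius 1.99 cm and length L (r < R).
λ_enc = ∫₀^r ρ(r')·2πr' dr' = (2πρ₀/R)·r^3/3 = -8.013×10^-7 C/m.
Since E is radial and uniform over the curved surface, Φ = E·2πrL = Q_enc/ε₀ = λ_enc L/ε₀.
E = 2k|λ_enc|/r = 2(8.99×10^9)(8.013×10^-7)/(0.0199) = 7.24×10^5 N/C.

7.24e5 N/C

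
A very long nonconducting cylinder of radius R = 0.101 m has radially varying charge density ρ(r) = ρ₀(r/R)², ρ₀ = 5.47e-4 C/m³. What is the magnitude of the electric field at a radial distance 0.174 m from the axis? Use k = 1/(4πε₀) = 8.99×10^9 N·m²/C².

|E| = 9.06e5 V/m

Take a coaxial cylindrical Gaussian surface of radius r = 0.174 m and length L (r > R, full charge per length enclosed).
λ_enc = 2π ∫₀^R ρ₀(r'/R)^2 r' dr' = 2πρ₀R²/4 = 8.765×10^-6 C/m.
By Gauss's law (flux through the curved wall only), E·2πrL = λ_enc L/ε₀.
E = 2k|λ_enc|/r = 2(8.99×10^9)(8.765×10^-6)/(0.174) = 9.06e5 N/C.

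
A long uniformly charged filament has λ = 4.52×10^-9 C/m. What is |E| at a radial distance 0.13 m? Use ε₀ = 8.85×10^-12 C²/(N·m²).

Take a coaxial cylindrical Gaussian surface of radius r = 0.13 m and length L.
Q_enc = λL, so λ_enc = 4.52e-9 C/m.
Gauss's law: E·2πrL = λ_enc L/ε₀.
E = |λ_enc|/(2πε₀r) = (4.52e-9)/(2π·8.85×10^-12·0.13) = 625 N/C.

|E| ≈ 625 V/m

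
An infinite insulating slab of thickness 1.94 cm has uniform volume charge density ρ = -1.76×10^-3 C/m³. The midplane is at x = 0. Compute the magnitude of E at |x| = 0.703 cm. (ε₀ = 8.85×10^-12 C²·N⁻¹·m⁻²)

By symmetry E is perpendicular to the slab. A Gaussian pillbox from −0.703 cm to +0.703 cm (face area A) lies entirely within the slab.
Q_enc = ρ·(2x)·A and flux = 2EA, so 2EA = 2ρxA/ε₀ ⇒ E = |ρ|x/ε₀.
E = (1.76×10^-3)(0.00703)/(8.85×10^-12) = 1.40e6 N/C.

E ≈ 1.40e6 N/C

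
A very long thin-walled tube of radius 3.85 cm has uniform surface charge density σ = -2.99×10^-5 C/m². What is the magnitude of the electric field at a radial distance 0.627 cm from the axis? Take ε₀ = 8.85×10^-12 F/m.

|E| = 0 N/C

Choose a coaxial cylinder of radius r = 0.627 cm (arbitrary length L) as the Gaussian surface (r < 3.85 cm, inside the shell).
No charge is enclosed, so Gauss's law gives E·2πrL = 0 ⇒ E = 0.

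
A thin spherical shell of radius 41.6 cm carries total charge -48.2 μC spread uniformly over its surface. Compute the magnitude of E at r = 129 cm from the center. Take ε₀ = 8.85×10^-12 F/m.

|E| ≈ 2.60×10^5 V/m

Use a concentric Gaussian sphere at r = 129 cm (r > 41.6 cm).
The entire shell is enclosed: Q_enc = -4.82×10^-5 C.
Gauss's law: E·4πr² = Q_enc/ε₀.
E = |Q_enc|/(4πε₀r²) = (4.82e-5)/(4π·8.85×10^-12·(1.29)²) = 2.60×10^5 N/C.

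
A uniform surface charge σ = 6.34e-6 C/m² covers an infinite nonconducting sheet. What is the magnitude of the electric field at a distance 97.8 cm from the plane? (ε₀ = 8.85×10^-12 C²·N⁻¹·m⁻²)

The symmetry is planar: E is normal to the sheet and the same magnitude on both sides. Take a pillbox straddling the sheet with end-cap area A.
Flux Φ = 2EA and Q_enc = σA, so 2EA = σA/ε₀ ⇒ E = |σ|/(2ε₀), independent of distance.
E = |σ|/(2ε₀) = (6.34e-6)/(2·8.85×10^-12) = 3.58×10^5 N/C.

|E| ≈ 3.58×10^5 V/m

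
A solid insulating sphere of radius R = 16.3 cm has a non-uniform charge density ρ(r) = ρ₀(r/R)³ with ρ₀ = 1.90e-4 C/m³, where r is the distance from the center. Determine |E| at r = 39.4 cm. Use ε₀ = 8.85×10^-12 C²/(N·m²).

|E| = 9.98×10^4 N/C

Symmetry ⇒ E = E(r) r̂. Gaussian sphere of radius r = 39.4 cm (r > R, all charge enclosed).
Q_enc = 4π ∫₀^R ρ₀(r'/R)^3 r'² dr' = 4πρ₀R³/6 = 1.723e-6 C.
Gauss's law: E·4πr² = Q_enc/ε₀.
E = |Q_enc|/(4πε₀r²) = (1.723e-6)/(4π·8.85×10^-12·(0.394)²) = 9.98×10^4 N/C.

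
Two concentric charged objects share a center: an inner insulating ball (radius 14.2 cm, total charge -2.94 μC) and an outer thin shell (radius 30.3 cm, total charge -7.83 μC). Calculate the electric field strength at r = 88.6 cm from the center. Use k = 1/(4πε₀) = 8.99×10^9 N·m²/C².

E ≈ 1.23e5 V/m

By spherical symmetry E is radial; choose a Gaussian sphere of radius r = 88.6 cm (r > 30.3 cm, enclosing both).
Q_enc = (-2.94 μC) + (-7.83 μC) = -1.077×10^-5 C.
Applying ∮E·dA = Q_enc/ε₀ with Φ = E(4πr²):
E = k|Q_enc|/r² = (8.99×10^9)(1.077×10^-5)/(0.886)² = 1.23e5 N/C.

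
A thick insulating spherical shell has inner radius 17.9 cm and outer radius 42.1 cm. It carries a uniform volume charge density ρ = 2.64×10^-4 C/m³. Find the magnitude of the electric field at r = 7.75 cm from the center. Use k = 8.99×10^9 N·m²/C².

E = 0 (no enclosed charge)

Take a concentric spherical Gaussian surface of radius r = 7.75 cm (r < 17.9 cm, inside the empty cavity).
No charge is enclosed, so by Gauss's law E·4πr² = 0 ⇒ E = 0.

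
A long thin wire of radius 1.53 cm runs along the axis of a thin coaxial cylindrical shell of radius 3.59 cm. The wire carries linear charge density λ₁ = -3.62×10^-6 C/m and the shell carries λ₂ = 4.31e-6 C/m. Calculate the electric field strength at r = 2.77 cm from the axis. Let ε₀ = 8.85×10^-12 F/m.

|E| ≈ 2.35×10^6 N/C

Take a coaxial cylindrical Gaussian surface of radius r = 2.77 cm and length L (between the conductors, 1.53 cm < r < 3.59 cm).
Only the inner wire is enclosed; the outer shell contributes nothing inside itself. λ_enc = λ₁ = -3.62e-6 C/m.
Applying ∮E·dA = Q_enc/ε₀ with the end caps contributing no flux:
E = |λ_enc|/(2πε₀r) = (3.62e-6)/(2π·8.85×10^-12·0.0277) = 2.35×10^6 N/C.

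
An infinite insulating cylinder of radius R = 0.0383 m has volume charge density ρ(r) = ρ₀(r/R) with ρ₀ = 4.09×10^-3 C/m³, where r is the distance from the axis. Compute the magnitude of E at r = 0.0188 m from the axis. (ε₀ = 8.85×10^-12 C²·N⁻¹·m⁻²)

1.42e6 N/C

Take a coaxial cylindrical Gaussian surface of radius r = 0.0188 m and length L (r < R).
λ_enc = ∫₀^r ρ(r')·2πr' dr' = (2πρ₀/R)·r^3/3 = 1.486e-6 C/m.
Applying ∮E·dA = Q_enc/ε₀ with the end caps contributing no flux:
E = |λ_enc|/(2πε₀r) = (1.486e-6)/(2π·8.85×10^-12·0.0188) = 1.42×10^6 N/C.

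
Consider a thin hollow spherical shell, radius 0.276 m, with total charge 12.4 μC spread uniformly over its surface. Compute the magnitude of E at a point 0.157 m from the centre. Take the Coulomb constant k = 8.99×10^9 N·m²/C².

Take a concentric spherical Gaussian surface of radius r = 0.157 m (inside the shell, r < 0.276 m).
No charge lies within this surface, so Q_enc = 0 and Gauss's law gives E·4πr² = 0 ⇒ E = 0.

|E| = 0 V/m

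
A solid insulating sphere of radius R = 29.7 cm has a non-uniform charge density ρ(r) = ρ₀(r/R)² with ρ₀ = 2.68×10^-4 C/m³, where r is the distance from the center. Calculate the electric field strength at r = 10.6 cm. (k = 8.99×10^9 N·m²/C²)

|E| ≈ 8.18×10^4 V/m

By spherical symmetry E is radial; choose a Gaussian sphere of radius r = 10.6 cm (r < R).
Integrate the density: Q_enc = 4π ∫₀^r ρ₀(r'/R)^2 r'² dr' = 4πρ₀ r^5/(5·R²) = 1.022×10^-7 C.
By Gauss's law, ∮E·dA = E·4πr² = Q_enc/ε₀.
E = k|Q_enc|/r² = (8.99×10^9)(1.022×10^-7)/(0.106)² = 8.18×10^4 N/C.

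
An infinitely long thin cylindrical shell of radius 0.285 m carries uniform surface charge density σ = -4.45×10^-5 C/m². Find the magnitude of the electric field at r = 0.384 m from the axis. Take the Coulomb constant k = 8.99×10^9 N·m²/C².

Take a coaxial cylindrical Gaussian surface of radius r = 0.384 m and length L (r > 0.285 m).
The whole shell is enclosed: λ_enc = σ·2πR = (-4.45×10^-5)·2π·(0.285) = -7.969e-5 C/m.
Since E is radial and uniform over the curved surface, Φ = E·2πrL = Q_enc/ε₀ = λ_enc L/ε₀.
E = 2k|λ_enc|/r = 2(8.99×10^9)(7.969×10^-5)/(0.384) = 3.73e6 N/C.

|E| ≈ 3.73e6 N/C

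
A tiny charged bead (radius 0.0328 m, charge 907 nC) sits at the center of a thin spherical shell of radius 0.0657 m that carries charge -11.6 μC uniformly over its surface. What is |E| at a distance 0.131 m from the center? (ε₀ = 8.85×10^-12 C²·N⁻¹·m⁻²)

E = 5.60×10^6 N/C

Use a concentric Gaussian sphere at r = 0.131 m (r > 0.0657 m, enclosing both).
Q_enc = (907 nC) + (-11.6 μC) = -1.069×10^-5 C.
Gauss's law: E·4πr² = Q_enc/ε₀.
E = |Q_enc|/(4πε₀r²) = (1.069e-5)/(4π·8.85×10^-12·(0.131)²) = 5.60×10^6 N/C.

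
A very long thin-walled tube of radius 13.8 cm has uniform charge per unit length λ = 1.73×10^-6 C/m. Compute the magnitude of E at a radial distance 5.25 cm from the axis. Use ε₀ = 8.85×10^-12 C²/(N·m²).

Take a coaxial cylindrical Gaussian surface of radius r = 5.25 cm and length L (r < 13.8 cm, inside the shell).
No charge is enclosed, so Gauss's law gives E·2πrL = 0 ⇒ E = 0.

|E| = 0 V/m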